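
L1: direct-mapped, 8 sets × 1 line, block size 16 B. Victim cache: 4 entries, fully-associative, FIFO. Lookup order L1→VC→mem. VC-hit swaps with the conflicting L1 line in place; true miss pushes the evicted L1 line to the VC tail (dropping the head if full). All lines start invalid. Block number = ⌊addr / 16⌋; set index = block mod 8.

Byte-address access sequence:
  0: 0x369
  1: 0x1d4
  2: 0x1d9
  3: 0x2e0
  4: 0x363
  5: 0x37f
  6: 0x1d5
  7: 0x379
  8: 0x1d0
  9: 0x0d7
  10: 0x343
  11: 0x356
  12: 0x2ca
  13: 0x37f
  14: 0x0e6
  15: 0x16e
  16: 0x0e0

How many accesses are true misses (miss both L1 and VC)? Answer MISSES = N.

MISSES = 10

  [0] addr=0x369 blk=54 s=6: MISS | VC []
  [1] addr=0x1d4 blk=29 s=5: MISS | VC []
  [2] addr=0x1d9 blk=29 s=5: L1-HIT | VC []
  [3] addr=0x2e0 blk=46 s=6: MISS | VC [54]
  [4] addr=0x363 blk=54 s=6: VC-HIT | VC [46]
  [5] addr=0x37f blk=55 s=7: MISS | VC [46]
  [6] addr=0x1d5 blk=29 s=5: L1-HIT | VC [46]
  [7] addr=0x379 blk=55 s=7: L1-HIT | VC [46]
  [8] addr=0x1d0 blk=29 s=5: L1-HIT | VC [46]
  [9] addr=0xd7 blk=13 s=5: MISS | VC [46, 29]
  [10] addr=0x343 blk=52 s=4: MISS | VC [46, 29]
  [11] addr=0x356 blk=53 s=5: MISS | VC [46, 29, 13]
  [12] addr=0x2ca blk=44 s=4: MISS | VC [46, 29, 13, 52]
  [13] addr=0x37f blk=55 s=7: L1-HIT | VC [46, 29, 13, 52]
  [14] addr=0xe6 blk=14 s=6: MISS | VC [29, 13, 52, 54]
  [15] addr=0x16e blk=22 s=6: MISS | VC [13, 52, 54, 14]
  [16] addr=0xe0 blk=14 s=6: VC-HIT | VC [13, 52, 54, 22]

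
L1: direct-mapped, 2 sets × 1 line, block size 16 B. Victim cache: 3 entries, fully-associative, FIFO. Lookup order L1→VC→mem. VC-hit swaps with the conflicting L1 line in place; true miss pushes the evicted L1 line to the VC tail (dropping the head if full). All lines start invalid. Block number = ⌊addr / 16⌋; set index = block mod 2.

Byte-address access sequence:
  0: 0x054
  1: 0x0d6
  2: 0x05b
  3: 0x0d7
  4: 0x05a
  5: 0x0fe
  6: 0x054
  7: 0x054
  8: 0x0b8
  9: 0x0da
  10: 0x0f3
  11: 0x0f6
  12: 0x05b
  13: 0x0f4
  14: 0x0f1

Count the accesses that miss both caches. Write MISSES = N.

0: 0x54 (blk 5, set 1) → MISS  vc=[]
1: 0xd6 (blk 13, set 1) → MISS  vc=[5]
2: 0x5b (blk 5, set 1) → VC-HIT  vc=[13]
3: 0xd7 (blk 13, set 1) → VC-HIT  vc=[5]
4: 0x5a (blk 5, set 1) → VC-HIT  vc=[13]
5: 0xfe (blk 15, set 1) → MISS  vc=[13, 5]
6: 0x54 (blk 5, set 1) → VC-HIT  vc=[13, 15]
7: 0x54 (blk 5, set 1) → L1-HIT  vc=[13, 15]
8: 0xb8 (blk 11, set 1) → MISS  vc=[13, 15, 5]
9: 0xda (blk 13, set 1) → VC-HIT  vc=[11, 15, 5]
10: 0xf3 (blk 15, set 1) → VC-HIT  vc=[11, 13, 5]
11: 0xf6 (blk 15, set 1) → L1-HIT  vc=[11, 13, 5]
12: 0x5b (blk 5, set 1) → VC-HIT  vc=[11, 13, 15]
13: 0xf4 (blk 15, set 1) → VC-HIT  vc=[11, 13, 5]
14: 0xf1 (blk 15, set 1) → L1-HIT  vc=[11, 13, 5]

MISSES = 4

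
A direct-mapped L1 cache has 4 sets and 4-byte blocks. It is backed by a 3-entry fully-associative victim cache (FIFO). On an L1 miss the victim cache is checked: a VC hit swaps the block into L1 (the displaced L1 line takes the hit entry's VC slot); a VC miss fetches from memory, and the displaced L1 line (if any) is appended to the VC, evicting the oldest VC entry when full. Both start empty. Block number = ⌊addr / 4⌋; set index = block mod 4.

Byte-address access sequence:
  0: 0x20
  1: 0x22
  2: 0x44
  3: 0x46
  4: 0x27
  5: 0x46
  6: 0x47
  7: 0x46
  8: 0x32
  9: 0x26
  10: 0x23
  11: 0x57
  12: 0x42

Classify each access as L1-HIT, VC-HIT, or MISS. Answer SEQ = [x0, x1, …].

SEQ = [MISS, L1-HIT, MISS, L1-HIT, MISS, VC-HIT, L1-HIT, L1-HIT, MISS, VC-HIT, VC-HIT, MISS, MISS]

0: 0x20 (blk 8, set 0) → MISS  vc=[]
1: 0x22 (blk 8, set 0) → L1-HIT  vc=[]
2: 0x44 (blk 17, set 1) → MISS  vc=[]
3: 0x46 (blk 17, set 1) → L1-HIT  vc=[]
4: 0x27 (blk 9, set 1) → MISS  vc=[17]
5: 0x46 (blk 17, set 1) → VC-HIT  vc=[9]
6: 0x47 (blk 17, set 1) → L1-HIT  vc=[9]
7: 0x46 (blk 17, set 1) → L1-HIT  vc=[9]
8: 0x32 (blk 12, set 0) → MISS  vc=[9, 8]
9: 0x26 (blk 9, set 1) → VC-HIT  vc=[17, 8]
10: 0x23 (blk 8, set 0) → VC-HIT  vc=[17, 12]
11: 0x57 (blk 21, set 1) → MISS  vc=[17, 12, 9]
12: 0x42 (blk 16, set 0) → MISS  vc=[12, 9, 8]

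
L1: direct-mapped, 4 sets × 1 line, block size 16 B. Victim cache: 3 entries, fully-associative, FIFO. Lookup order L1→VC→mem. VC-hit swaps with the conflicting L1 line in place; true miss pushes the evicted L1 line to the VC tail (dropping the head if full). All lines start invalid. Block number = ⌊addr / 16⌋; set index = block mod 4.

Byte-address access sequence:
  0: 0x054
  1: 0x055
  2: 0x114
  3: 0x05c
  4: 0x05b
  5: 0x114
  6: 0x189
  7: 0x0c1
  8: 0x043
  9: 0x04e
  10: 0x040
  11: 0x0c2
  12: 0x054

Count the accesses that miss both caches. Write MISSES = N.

MISSES = 5

  [0] addr=0x54 blk=5 s=1: MISS | VC []
  [1] addr=0x55 blk=5 s=1: L1-HIT | VC []
  [2] addr=0x114 blk=17 s=1: MISS | VC [5]
  [3] addr=0x5c blk=5 s=1: VC-HIT | VC [17]
  [4] addr=0x5b blk=5 s=1: L1-HIT | VC [17]
  [5] addr=0x114 blk=17 s=1: VC-HIT | VC [5]
  [6] addr=0x189 blk=24 s=0: MISS | VC [5]
  [7] addr=0xc1 blk=12 s=0: MISS | VC [5, 24]
  [8] addr=0x43 blk=4 s=0: MISS | VC [5, 24, 12]
  [9] addr=0x4e blk=4 s=0: L1-HIT | VC [5, 24, 12]
  [10] addr=0x40 blk=4 s=0: L1-HIT | VC [5, 24, 12]
  [11] addr=0xc2 blk=12 s=0: VC-HIT | VC [5, 24, 4]
  [12] addr=0x54 blk=5 s=1: VC-HIT | VC [17, 24, 4]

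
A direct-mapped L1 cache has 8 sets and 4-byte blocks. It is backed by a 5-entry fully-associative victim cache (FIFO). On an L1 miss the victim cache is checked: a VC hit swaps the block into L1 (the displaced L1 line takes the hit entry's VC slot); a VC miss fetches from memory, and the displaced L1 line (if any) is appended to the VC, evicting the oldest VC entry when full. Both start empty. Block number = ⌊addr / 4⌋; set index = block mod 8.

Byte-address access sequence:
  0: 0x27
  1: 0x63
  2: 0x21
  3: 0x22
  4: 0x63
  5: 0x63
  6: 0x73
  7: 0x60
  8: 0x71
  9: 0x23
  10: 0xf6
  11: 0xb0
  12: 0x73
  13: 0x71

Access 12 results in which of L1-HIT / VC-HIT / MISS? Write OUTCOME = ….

OUTCOME = VC-HIT

  [0] addr=0x27 blk=9 s=1: MISS | VC []
  [1] addr=0x63 blk=24 s=0: MISS | VC []
  [2] addr=0x21 blk=8 s=0: MISS | VC [24]
  [3] addr=0x22 blk=8 s=0: L1-HIT | VC [24]
  [4] addr=0x63 blk=24 s=0: VC-HIT | VC [8]
  [5] addr=0x63 blk=24 s=0: L1-HIT | VC [8]
  [6] addr=0x73 blk=28 s=4: MISS | VC [8]
  [7] addr=0x60 blk=24 s=0: L1-HIT | VC [8]
  [8] addr=0x71 blk=28 s=4: L1-HIT | VC [8]
  [9] addr=0x23 blk=8 s=0: VC-HIT | VC [24]
  [10] addr=0xf6 blk=61 s=5: MISS | VC [24]
  [11] addr=0xb0 blk=44 s=4: MISS | VC [24, 28]
  [12] addr=0x73 blk=28 s=4: VC-HIT | VC [24, 44]
  [13] addr=0x71 blk=28 s=4: L1-HIT | VC [24, 44]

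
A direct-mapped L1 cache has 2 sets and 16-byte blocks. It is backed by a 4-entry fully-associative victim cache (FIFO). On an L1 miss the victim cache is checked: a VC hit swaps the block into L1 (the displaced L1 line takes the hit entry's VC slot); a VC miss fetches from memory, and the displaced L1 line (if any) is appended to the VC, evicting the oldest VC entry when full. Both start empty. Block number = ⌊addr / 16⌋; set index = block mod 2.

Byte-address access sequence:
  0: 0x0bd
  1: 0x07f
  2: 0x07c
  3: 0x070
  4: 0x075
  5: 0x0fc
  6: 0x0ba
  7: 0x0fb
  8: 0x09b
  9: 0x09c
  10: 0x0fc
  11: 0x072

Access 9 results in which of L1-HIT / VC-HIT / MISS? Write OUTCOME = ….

0: 0xbd (blk 11, set 1) → MISS  vc=[]
1: 0x7f (blk 7, set 1) → MISS  vc=[11]
2: 0x7c (blk 7, set 1) → L1-HIT  vc=[11]
3: 0x70 (blk 7, set 1) → L1-HIT  vc=[11]
4: 0x75 (blk 7, set 1) → L1-HIT  vc=[11]
5: 0xfc (blk 15, set 1) → MISS  vc=[11, 7]
6: 0xba (blk 11, set 1) → VC-HIT  vc=[15, 7]
7: 0xfb (blk 15, set 1) → VC-HIT  vc=[11, 7]
8: 0x9b (blk 9, set 1) → MISS  vc=[11, 7, 15]
9: 0x9c (blk 9, set 1) → L1-HIT  vc=[11, 7, 15]
10: 0xfc (blk 15, set 1) → VC-HIT  vc=[11, 7, 9]
11: 0x72 (blk 7, set 1) → VC-HIT  vc=[11, 15, 9]

OUTCOME = L1-HIT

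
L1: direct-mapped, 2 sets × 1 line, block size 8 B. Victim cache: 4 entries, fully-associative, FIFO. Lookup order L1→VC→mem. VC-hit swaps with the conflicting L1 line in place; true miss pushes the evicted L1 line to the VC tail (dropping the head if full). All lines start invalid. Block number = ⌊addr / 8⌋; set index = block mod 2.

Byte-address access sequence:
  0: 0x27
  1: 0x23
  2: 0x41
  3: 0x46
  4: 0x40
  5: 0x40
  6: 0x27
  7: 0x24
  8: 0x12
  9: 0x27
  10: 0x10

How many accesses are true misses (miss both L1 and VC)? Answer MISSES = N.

MISSES = 3

0: 0x27 (blk 4, set 0) → MISS  vc=[]
1: 0x23 (blk 4, set 0) → L1-HIT  vc=[]
2: 0x41 (blk 8, set 0) → MISS  vc=[4]
3: 0x46 (blk 8, set 0) → L1-HIT  vc=[4]
4: 0x40 (blk 8, set 0) → L1-HIT  vc=[4]
5: 0x40 (blk 8, set 0) → L1-HIT  vc=[4]
6: 0x27 (blk 4, set 0) → VC-HIT  vc=[8]
7: 0x24 (blk 4, set 0) → L1-HIT  vc=[8]
8: 0x12 (blk 2, set 0) → MISS  vc=[8, 4]
9: 0x27 (blk 4, set 0) → VC-HIT  vc=[8, 2]
10: 0x10 (blk 2, set 0) → VC-HIT  vc=[8, 4]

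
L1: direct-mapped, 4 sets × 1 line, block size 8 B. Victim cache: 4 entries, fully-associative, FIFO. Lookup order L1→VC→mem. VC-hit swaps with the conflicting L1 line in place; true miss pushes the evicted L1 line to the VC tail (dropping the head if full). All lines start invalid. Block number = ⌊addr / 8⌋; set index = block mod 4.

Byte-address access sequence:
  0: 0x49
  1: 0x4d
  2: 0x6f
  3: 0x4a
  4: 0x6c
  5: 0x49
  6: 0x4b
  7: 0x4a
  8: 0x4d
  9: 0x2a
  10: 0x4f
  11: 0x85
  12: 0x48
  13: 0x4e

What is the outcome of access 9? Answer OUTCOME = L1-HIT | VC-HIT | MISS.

OUTCOME = MISS

#0 0x49→b9/s1 MISS; vc=[]
#1 0x4d→b9/s1 L1-HIT; vc=[]
#2 0x6f→b13/s1 MISS; vc=[9]
#3 0x4a→b9/s1 VC-HIT; vc=[13]
#4 0x6c→b13/s1 VC-HIT; vc=[9]
#5 0x49→b9/s1 VC-HIT; vc=[13]
#6 0x4b→b9/s1 L1-HIT; vc=[13]
#7 0x4a→b9/s1 L1-HIT; vc=[13]
#8 0x4d→b9/s1 L1-HIT; vc=[13]
#9 0x2a→b5/s1 MISS; vc=[13,9]
#10 0x4f→b9/s1 VC-HIT; vc=[13,5]
#11 0x85→b16/s0 MISS; vc=[13,5]
#12 0x48→b9/s1 L1-HIT; vc=[13,5]
#13 0x4e→b9/s1 L1-HIT; vc=[13,5]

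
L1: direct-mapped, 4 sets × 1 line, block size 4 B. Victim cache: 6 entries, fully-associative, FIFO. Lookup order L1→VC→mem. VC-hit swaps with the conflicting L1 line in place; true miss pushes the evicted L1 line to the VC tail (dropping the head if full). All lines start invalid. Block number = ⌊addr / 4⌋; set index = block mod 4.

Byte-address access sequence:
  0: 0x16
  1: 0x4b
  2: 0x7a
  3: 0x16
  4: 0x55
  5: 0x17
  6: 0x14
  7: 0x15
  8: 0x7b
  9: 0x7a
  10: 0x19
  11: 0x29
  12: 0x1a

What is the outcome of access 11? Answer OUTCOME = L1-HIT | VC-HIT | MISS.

  [0] addr=0x16 blk=5 s=1: MISS | VC []
  [1] addr=0x4b blk=18 s=2: MISS | VC []
  [2] addr=0x7a blk=30 s=2: MISS | VC [18]
  [3] addr=0x16 blk=5 s=1: L1-HIT | VC [18]
  [4] addr=0x55 blk=21 s=1: MISS | VC [18, 5]
  [5] addr=0x17 blk=5 s=1: VC-HIT | VC [18, 21]
  [6] addr=0x14 blk=5 s=1: L1-HIT | VC [18, 21]
  [7] addr=0x15 blk=5 s=1: L1-HIT | VC [18, 21]
  [8] addr=0x7b blk=30 s=2: L1-HIT | VC [18, 21]
  [9] addr=0x7a blk=30 s=2: L1-HIT | VC [18, 21]
  [10] addr=0x19 blk=6 s=2: MISS | VC [18, 21, 30]
  [11] addr=0x29 blk=10 s=2: MISS | VC [18, 21, 30, 6]
  [12] addr=0x1a blk=6 s=2: VC-HIT | VC [18, 21, 30, 10]

OUTCOME = MISS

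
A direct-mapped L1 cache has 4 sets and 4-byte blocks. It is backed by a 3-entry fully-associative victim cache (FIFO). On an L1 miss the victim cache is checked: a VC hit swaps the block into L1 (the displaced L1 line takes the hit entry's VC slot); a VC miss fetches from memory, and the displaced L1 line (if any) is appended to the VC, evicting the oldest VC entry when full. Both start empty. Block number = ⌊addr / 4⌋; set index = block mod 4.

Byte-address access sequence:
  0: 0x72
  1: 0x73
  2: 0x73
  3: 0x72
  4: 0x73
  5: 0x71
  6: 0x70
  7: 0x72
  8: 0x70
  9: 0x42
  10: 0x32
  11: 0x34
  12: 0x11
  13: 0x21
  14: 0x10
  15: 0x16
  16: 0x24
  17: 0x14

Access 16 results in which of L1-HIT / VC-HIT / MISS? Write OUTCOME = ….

0: 0x72 (blk 28, set 0) → MISS  vc=[]
1: 0x73 (blk 28, set 0) → L1-HIT  vc=[]
2: 0x73 (blk 28, set 0) → L1-HIT  vc=[]
3: 0x72 (blk 28, set 0) → L1-HIT  vc=[]
4: 0x73 (blk 28, set 0) → L1-HIT  vc=[]
5: 0x71 (blk 28, set 0) → L1-HIT  vc=[]
6: 0x70 (blk 28, set 0) → L1-HIT  vc=[]
7: 0x72 (blk 28, set 0) → L1-HIT  vc=[]
8: 0x70 (blk 28, set 0) → L1-HIT  vc=[]
9: 0x42 (blk 16, set 0) → MISS  vc=[28]
10: 0x32 (blk 12, set 0) → MISS  vc=[28, 16]
11: 0x34 (blk 13, set 1) → MISS  vc=[28, 16]
12: 0x11 (blk 4, set 0) → MISS  vc=[28, 16, 12]
13: 0x21 (blk 8, set 0) → MISS  vc=[16, 12, 4]
14: 0x10 (blk 4, set 0) → VC-HIT  vc=[16, 12, 8]
15: 0x16 (blk 5, set 1) → MISS  vc=[12, 8, 13]
16: 0x24 (blk 9, set 1) → MISS  vc=[8, 13, 5]
17: 0x14 (blk 5, set 1) → VC-HIT  vc=[8, 13, 9]

OUTCOME = MISS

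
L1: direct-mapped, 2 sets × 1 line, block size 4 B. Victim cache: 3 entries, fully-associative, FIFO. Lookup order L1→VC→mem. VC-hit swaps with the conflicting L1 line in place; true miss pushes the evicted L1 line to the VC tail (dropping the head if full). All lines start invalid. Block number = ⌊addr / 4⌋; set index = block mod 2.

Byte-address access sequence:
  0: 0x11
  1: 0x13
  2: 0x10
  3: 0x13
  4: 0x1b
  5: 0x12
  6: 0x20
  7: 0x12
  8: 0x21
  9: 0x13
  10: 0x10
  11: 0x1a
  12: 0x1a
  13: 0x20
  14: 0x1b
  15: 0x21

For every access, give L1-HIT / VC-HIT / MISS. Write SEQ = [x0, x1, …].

#0 0x11→b4/s0 MISS; vc=[]
#1 0x13→b4/s0 L1-HIT; vc=[]
#2 0x10→b4/s0 L1-HIT; vc=[]
#3 0x13→b4/s0 L1-HIT; vc=[]
#4 0x1b→b6/s0 MISS; vc=[4]
#5 0x12→b4/s0 VC-HIT; vc=[6]
#6 0x20→b8/s0 MISS; vc=[6,4]
#7 0x12→b4/s0 VC-HIT; vc=[6,8]
#8 0x21→b8/s0 VC-HIT; vc=[6,4]
#9 0x13→b4/s0 VC-HIT; vc=[6,8]
#10 0x10→b4/s0 L1-HIT; vc=[6,8]
#11 0x1a→b6/s0 VC-HIT; vc=[4,8]
#12 0x1a→b6/s0 L1-HIT; vc=[4,8]
#13 0x20→b8/s0 VC-HIT; vc=[4,6]
#14 0x1b→b6/s0 VC-HIT; vc=[4,8]
#15 0x21→b8/s0 VC-HIT; vc=[4,6]

SEQ = [MISS, L1-HIT, L1-HIT, L1-HIT, MISS, VC-HIT, MISS, VC-HIT, VC-HIT, VC-HIT, L1-HIT, VC-HIT, L1-HIT, VC-HIT, VC-HIT, VC-HIT]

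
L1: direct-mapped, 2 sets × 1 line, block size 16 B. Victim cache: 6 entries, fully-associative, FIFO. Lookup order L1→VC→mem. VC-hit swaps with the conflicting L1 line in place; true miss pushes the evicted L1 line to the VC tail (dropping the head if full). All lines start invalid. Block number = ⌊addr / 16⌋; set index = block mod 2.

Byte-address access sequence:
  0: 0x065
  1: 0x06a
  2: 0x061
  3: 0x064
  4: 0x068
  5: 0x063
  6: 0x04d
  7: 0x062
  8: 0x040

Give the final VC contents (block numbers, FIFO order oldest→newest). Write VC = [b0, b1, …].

  [0] addr=0x65 blk=6 s=0: MISS | VC []
  [1] addr=0x6a blk=6 s=0: L1-HIT | VC []
  [2] addr=0x61 blk=6 s=0: L1-HIT | VC []
  [3] addr=0x64 blk=6 s=0: L1-HIT | VC []
  [4] addr=0x68 blk=6 s=0: L1-HIT | VC []
  [5] addr=0x63 blk=6 s=0: L1-HIT | VC []
  [6] addr=0x4d blk=4 s=0: MISS | VC [6]
  [7] addr=0x62 blk=6 s=0: VC-HIT | VC [4]
  [8] addr=0x40 blk=4 s=0: VC-HIT | VC [6]

VC = [6]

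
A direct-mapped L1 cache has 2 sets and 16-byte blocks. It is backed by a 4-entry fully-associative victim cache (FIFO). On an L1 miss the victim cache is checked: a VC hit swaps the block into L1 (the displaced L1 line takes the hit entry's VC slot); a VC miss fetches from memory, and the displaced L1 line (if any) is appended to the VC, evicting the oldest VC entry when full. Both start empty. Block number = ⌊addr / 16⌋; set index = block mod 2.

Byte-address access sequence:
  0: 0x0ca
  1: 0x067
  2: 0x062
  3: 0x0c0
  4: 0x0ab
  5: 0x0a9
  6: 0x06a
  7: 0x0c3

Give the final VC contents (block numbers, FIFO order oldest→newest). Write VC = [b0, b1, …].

#0 0xca→b12/s0 MISS; vc=[]
#1 0x67→b6/s0 MISS; vc=[12]
#2 0x62→b6/s0 L1-HIT; vc=[12]
#3 0xc0→b12/s0 VC-HIT; vc=[6]
#4 0xab→b10/s0 MISS; vc=[6,12]
#5 0xa9→b10/s0 L1-HIT; vc=[6,12]
#6 0x6a→b6/s0 VC-HIT; vc=[10,12]
#7 0xc3→b12/s0 VC-HIT; vc=[10,6]

VC = [10, 6]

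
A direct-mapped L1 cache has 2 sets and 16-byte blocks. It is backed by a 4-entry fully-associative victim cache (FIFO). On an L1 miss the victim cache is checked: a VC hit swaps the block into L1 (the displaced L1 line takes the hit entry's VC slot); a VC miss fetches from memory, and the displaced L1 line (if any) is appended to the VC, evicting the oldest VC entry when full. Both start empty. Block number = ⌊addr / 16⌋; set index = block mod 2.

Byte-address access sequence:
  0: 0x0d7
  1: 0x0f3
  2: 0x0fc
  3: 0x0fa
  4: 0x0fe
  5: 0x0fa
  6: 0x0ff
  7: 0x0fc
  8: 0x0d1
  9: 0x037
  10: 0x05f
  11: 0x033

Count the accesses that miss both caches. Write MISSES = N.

0: 0xd7 (blk 13, set 1) → MISS  vc=[]
1: 0xf3 (blk 15, set 1) → MISS  vc=[13]
2: 0xfc (blk 15, set 1) → L1-HIT  vc=[13]
3: 0xfa (blk 15, set 1) → L1-HIT  vc=[13]
4: 0xfe (blk 15, set 1) → L1-HIT  vc=[13]
5: 0xfa (blk 15, set 1) → L1-HIT  vc=[13]
6: 0xff (blk 15, set 1) → L1-HIT  vc=[13]
7: 0xfc (blk 15, set 1) → L1-HIT  vc=[13]
8: 0xd1 (blk 13, set 1) → VC-HIT  vc=[15]
9: 0x37 (blk 3, set 1) → MISS  vc=[15, 13]
10: 0x5f (blk 5, set 1) → MISS  vc=[15, 13, 3]
11: 0x33 (blk 3, set 1) → VC-HIT  vc=[15, 13, 5]

MISSES = 4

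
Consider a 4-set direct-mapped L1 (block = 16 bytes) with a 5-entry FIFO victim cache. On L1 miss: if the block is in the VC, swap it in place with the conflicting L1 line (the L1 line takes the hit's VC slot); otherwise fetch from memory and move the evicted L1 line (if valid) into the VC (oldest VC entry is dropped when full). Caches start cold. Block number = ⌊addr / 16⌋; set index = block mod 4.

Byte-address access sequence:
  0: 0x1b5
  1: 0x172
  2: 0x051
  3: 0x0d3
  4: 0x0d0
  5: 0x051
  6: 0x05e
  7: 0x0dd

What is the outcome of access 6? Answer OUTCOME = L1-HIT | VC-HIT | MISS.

  [0] addr=0x1b5 blk=27 s=3: MISS | VC []
  [1] addr=0x172 blk=23 s=3: MISS | VC [27]
  [2] addr=0x51 blk=5 s=1: MISS | VC [27]
  [3] addr=0xd3 blk=13 s=1: MISS | VC [27, 5]
  [4] addr=0xd0 blk=13 s=1: L1-HIT | VC [27, 5]
  [5] addr=0x51 blk=5 s=1: VC-HIT | VC [27, 13]
  [6] addr=0x5e blk=5 s=1: L1-HIT | VC [27, 13]
  [7] addr=0xdd blk=13 s=1: VC-HIT | VC [27, 5]

OUTCOME = L1-HIT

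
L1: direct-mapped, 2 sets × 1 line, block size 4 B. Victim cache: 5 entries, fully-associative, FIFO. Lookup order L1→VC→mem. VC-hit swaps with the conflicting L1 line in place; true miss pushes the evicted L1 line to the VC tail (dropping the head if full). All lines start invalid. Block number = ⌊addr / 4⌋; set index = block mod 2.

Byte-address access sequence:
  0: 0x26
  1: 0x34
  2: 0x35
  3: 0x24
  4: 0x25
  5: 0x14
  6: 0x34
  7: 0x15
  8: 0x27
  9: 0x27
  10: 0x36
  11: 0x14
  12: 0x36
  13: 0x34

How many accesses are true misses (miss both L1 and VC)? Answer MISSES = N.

0: 0x26 (blk 9, set 1) → MISS  vc=[]
1: 0x34 (blk 13, set 1) → MISS  vc=[9]
2: 0x35 (blk 13, set 1) → L1-HIT  vc=[9]
3: 0x24 (blk 9, set 1) → VC-HIT  vc=[13]
4: 0x25 (blk 9, set 1) → L1-HIT  vc=[13]
5: 0x14 (blk 5, set 1) → MISS  vc=[13, 9]
6: 0x34 (blk 13, set 1) → VC-HIT  vc=[5, 9]
7: 0x15 (blk 5, set 1) → VC-HIT  vc=[13, 9]
8: 0x27 (blk 9, set 1) → VC-HIT  vc=[13, 5]
9: 0x27 (blk 9, set 1) → L1-HIT  vc=[13, 5]
10: 0x36 (blk 13, set 1) → VC-HIT  vc=[9, 5]
11: 0x14 (blk 5, set 1) → VC-HIT  vc=[9, 13]
12: 0x36 (blk 13, set 1) → VC-HIT  vc=[9, 5]
13: 0x34 (blk 13, set 1) → L1-HIT  vc=[9, 5]

MISSES = 3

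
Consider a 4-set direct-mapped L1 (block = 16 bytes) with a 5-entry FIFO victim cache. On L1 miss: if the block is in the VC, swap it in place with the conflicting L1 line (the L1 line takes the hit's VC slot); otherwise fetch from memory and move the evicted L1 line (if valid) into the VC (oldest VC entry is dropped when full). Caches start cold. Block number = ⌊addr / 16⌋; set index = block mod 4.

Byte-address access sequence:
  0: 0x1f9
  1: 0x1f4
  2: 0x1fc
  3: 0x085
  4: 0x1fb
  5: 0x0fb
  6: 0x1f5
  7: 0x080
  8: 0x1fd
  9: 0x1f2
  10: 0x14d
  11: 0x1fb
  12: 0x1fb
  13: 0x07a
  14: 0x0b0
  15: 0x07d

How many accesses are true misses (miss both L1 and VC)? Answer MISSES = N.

MISSES = 6

#0 0x1f9→b31/s3 MISS; vc=[]
#1 0x1f4→b31/s3 L1-HIT; vc=[]
#2 0x1fc→b31/s3 L1-HIT; vc=[]
#3 0x85→b8/s0 MISS; vc=[]
#4 0x1fb→b31/s3 L1-HIT; vc=[]
#5 0xfb→b15/s3 MISS; vc=[31]
#6 0x1f5→b31/s3 VC-HIT; vc=[15]
#7 0x80→b8/s0 L1-HIT; vc=[15]
#8 0x1fd→b31/s3 L1-HIT; vc=[15]
#9 0x1f2→b31/s3 L1-HIT; vc=[15]
#10 0x14d→b20/s0 MISS; vc=[15,8]
#11 0x1fb→b31/s3 L1-HIT; vc=[15,8]
#12 0x1fb→b31/s3 L1-HIT; vc=[15,8]
#13 0x7a→b7/s3 MISS; vc=[15,8,31]
#14 0xb0→b11/s3 MISS; vc=[15,8,31,7]
#15 0x7d→b7/s3 VC-HIT; vc=[15,8,31,11]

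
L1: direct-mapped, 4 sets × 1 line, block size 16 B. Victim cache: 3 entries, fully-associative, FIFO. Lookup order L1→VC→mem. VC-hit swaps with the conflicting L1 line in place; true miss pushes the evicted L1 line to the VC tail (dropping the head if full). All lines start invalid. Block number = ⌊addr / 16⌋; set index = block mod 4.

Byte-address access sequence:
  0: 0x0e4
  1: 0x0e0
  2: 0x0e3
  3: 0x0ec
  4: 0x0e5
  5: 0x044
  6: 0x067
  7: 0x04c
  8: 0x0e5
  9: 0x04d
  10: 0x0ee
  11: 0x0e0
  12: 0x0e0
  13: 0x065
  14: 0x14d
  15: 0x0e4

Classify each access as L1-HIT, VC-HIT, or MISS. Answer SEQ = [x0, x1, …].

SEQ = [MISS, L1-HIT, L1-HIT, L1-HIT, L1-HIT, MISS, MISS, L1-HIT, VC-HIT, L1-HIT, L1-HIT, L1-HIT, L1-HIT, VC-HIT, MISS, VC-HIT]

  [0] addr=0xe4 blk=14 s=2: MISS | VC []
  [1] addr=0xe0 blk=14 s=2: L1-HIT | VC []
  [2] addr=0xe3 blk=14 s=2: L1-HIT | VC []
  [3] addr=0xec blk=14 s=2: L1-HIT | VC []
  [4] addr=0xe5 blk=14 s=2: L1-HIT | VC []
  [5] addr=0x44 blk=4 s=0: MISS | VC []
  [6] addr=0x67 blk=6 s=2: MISS | VC [14]
  [7] addr=0x4c blk=4 s=0: L1-HIT | VC [14]
  [8] addr=0xe5 blk=14 s=2: VC-HIT | VC [6]
  [9] addr=0x4d blk=4 s=0: L1-HIT | VC [6]
  [10] addr=0xee blk=14 s=2: L1-HIT | VC [6]
  [11] addr=0xe0 blk=14 s=2: L1-HIT | VC [6]
  [12] addr=0xe0 blk=14 s=2: L1-HIT | VC [6]
  [13] addr=0x65 blk=6 s=2: VC-HIT | VC [14]
  [14] addr=0x14d blk=20 s=0: MISS | VC [14, 4]
  [15] addr=0xe4 blk=14 s=2: VC-HIT | VC [6, 4]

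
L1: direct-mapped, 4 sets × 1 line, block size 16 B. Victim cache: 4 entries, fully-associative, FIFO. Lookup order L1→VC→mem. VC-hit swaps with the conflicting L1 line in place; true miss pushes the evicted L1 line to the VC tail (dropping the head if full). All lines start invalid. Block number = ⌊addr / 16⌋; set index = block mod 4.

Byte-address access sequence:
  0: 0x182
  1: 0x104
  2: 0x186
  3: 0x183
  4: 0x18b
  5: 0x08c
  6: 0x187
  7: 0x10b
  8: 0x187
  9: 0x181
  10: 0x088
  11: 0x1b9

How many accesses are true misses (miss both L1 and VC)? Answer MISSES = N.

  [0] addr=0x182 blk=24 s=0: MISS | VC []
  [1] addr=0x104 blk=16 s=0: MISS | VC [24]
  [2] addr=0x186 blk=24 s=0: VC-HIT | VC [16]
  [3] addr=0x183 blk=24 s=0: L1-HIT | VC [16]
  [4] addr=0x18b blk=24 s=0: L1-HIT | VC [16]
  [5] addr=0x8c blk=8 s=0: MISS | VC [16, 24]
  [6] addr=0x187 blk=24 s=0: VC-HIT | VC [16, 8]
  [7] addr=0x10b blk=16 s=0: VC-HIT | VC [24, 8]
  [8] addr=0x187 blk=24 s=0: VC-HIT | VC [16, 8]
  [9] addr=0x181 blk=24 s=0: L1-HIT | VC [16, 8]
  [10] addr=0x88 blk=8 s=0: VC-HIT | VC [16, 24]
  [11] addr=0x1b9 blk=27 s=3: MISS | VC [16, 24]

MISSES = 4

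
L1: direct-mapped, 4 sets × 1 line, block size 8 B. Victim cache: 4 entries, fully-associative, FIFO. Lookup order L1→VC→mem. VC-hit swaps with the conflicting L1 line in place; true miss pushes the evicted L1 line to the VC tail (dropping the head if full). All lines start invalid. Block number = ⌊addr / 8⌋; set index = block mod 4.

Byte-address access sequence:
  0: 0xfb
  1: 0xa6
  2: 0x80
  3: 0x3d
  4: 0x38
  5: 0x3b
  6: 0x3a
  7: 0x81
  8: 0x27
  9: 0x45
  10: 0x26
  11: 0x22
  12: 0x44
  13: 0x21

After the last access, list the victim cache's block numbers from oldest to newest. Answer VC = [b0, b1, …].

#0 0xfb→b31/s3 MISS; vc=[]
#1 0xa6→b20/s0 MISS; vc=[]
#2 0x80→b16/s0 MISS; vc=[20]
#3 0x3d→b7/s3 MISS; vc=[20,31]
#4 0x38→b7/s3 L1-HIT; vc=[20,31]
#5 0x3b→b7/s3 L1-HIT; vc=[20,31]
#6 0x3a→b7/s3 L1-HIT; vc=[20,31]
#7 0x81→b16/s0 L1-HIT; vc=[20,31]
#8 0x27→b4/s0 MISS; vc=[20,31,16]
#9 0x45→b8/s0 MISS; vc=[20,31,16,4]
#10 0x26→b4/s0 VC-HIT; vc=[20,31,16,8]
#11 0x22→b4/s0 L1-HIT; vc=[20,31,16,8]
#12 0x44→b8/s0 VC-HIT; vc=[20,31,16,4]
#13 0x21→b4/s0 VC-HIT; vc=[20,31,16,8]

VC = [20, 31, 16, 8]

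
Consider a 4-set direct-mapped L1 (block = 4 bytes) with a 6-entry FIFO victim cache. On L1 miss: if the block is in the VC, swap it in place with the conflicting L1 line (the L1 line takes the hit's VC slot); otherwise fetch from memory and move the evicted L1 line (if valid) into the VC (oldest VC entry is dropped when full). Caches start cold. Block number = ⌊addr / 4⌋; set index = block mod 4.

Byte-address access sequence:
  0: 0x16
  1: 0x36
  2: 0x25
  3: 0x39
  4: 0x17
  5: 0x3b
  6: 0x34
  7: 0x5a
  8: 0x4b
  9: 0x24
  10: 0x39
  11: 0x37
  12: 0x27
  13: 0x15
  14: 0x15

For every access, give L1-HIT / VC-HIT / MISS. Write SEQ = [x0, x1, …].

SEQ = [MISS, MISS, MISS, MISS, VC-HIT, L1-HIT, VC-HIT, MISS, MISS, VC-HIT, VC-HIT, VC-HIT, VC-HIT, VC-HIT, L1-HIT]

  [0] addr=0x16 blk=5 s=1: MISS | VC []
  [1] addr=0x36 blk=13 s=1: MISS | VC [5]
  [2] addr=0x25 blk=9 s=1: MISS | VC [5, 13]
  [3] addr=0x39 blk=14 s=2: MISS | VC [5, 13]
  [4] addr=0x17 blk=5 s=1: VC-HIT | VC [9, 13]
  [5] addr=0x3b blk=14 s=2: L1-HIT | VC [9, 13]
  [6] addr=0x34 blk=13 s=1: VC-HIT | VC [9, 5]
  [7] addr=0x5a blk=22 s=2: MISS | VC [9, 5, 14]
  [8] addr=0x4b blk=18 s=2: MISS | VC [9, 5, 14, 22]
  [9] addr=0x24 blk=9 s=1: VC-HIT | VC [13, 5, 14, 22]
  [10] addr=0x39 blk=14 s=2: VC-HIT | VC [13, 5, 18, 22]
  [11] addr=0x37 blk=13 s=1: VC-HIT | VC [9, 5, 18, 22]
  [12] addr=0x27 blk=9 s=1: VC-HIT | VC [13, 5, 18, 22]
  [13] addr=0x15 blk=5 s=1: VC-HIT | VC [13, 9, 18, 22]
  [14] addr=0x15 blk=5 s=1: L1-HIT | VC [13, 9, 18, 22]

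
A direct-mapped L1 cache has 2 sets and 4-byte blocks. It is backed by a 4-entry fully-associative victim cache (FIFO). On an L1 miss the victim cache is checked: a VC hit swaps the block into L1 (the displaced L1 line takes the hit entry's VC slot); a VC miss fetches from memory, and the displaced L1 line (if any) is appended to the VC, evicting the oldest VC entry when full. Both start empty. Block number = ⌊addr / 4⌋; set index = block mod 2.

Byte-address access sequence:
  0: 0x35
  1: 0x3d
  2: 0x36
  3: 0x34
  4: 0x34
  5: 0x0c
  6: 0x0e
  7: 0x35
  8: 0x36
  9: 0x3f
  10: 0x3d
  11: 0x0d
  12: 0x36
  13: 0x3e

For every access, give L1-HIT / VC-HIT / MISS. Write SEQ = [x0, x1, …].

SEQ = [MISS, MISS, VC-HIT, L1-HIT, L1-HIT, MISS, L1-HIT, VC-HIT, L1-HIT, VC-HIT, L1-HIT, VC-HIT, VC-HIT, VC-HIT]

0: 0x35 (blk 13, set 1) → MISS  vc=[]
1: 0x3d (blk 15, set 1) → MISS  vc=[13]
2: 0x36 (blk 13, set 1) → VC-HIT  vc=[15]
3: 0x34 (blk 13, set 1) → L1-HIT  vc=[15]
4: 0x34 (blk 13, set 1) → L1-HIT  vc=[15]
5: 0xc (blk 3, set 1) → MISS  vc=[15, 13]
6: 0xe (blk 3, set 1) → L1-HIT  vc=[15, 13]
7: 0x35 (blk 13, set 1) → VC-HIT  vc=[15, 3]
8: 0x36 (blk 13, set 1) → L1-HIT  vc=[15, 3]
9: 0x3f (blk 15, set 1) → VC-HIT  vc=[13, 3]
10: 0x3d (blk 15, set 1) → L1-HIT  vc=[13, 3]
11: 0xd (blk 3, set 1) → VC-HIT  vc=[13, 15]
12: 0x36 (blk 13, set 1) → VC-HIT  vc=[3, 15]
13: 0x3e (blk 15, set 1) → VC-HIT  vc=[3, 13]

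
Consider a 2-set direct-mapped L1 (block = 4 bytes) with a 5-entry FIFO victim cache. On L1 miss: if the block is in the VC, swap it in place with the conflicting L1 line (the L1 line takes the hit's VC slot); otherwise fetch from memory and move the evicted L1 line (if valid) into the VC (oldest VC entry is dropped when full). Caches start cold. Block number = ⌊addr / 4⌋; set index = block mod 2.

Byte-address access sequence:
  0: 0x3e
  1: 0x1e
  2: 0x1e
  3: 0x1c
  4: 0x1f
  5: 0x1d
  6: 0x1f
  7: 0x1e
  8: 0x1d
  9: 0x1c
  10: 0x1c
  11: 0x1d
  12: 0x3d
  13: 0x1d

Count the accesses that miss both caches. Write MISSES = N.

0: 0x3e (blk 15, set 1) → MISS  vc=[]
1: 0x1e (blk 7, set 1) → MISS  vc=[15]
2: 0x1e (blk 7, set 1) → L1-HIT  vc=[15]
3: 0x1c (blk 7, set 1) → L1-HIT  vc=[15]
4: 0x1f (blk 7, set 1) → L1-HIT  vc=[15]
5: 0x1d (blk 7, set 1) → L1-HIT  vc=[15]
6: 0x1f (blk 7, set 1) → L1-HIT  vc=[15]
7: 0x1e (blk 7, set 1) → L1-HIT  vc=[15]
8: 0x1d (blk 7, set 1) → L1-HIT  vc=[15]
9: 0x1c (blk 7, set 1) → L1-HIT  vc=[15]
10: 0x1c (blk 7, set 1) → L1-HIT  vc=[15]
11: 0x1d (blk 7, set 1) → L1-HIT  vc=[15]
12: 0x3d (blk 15, set 1) → VC-HIT  vc=[7]
13: 0x1d (blk 7, set 1) → VC-HIT  vc=[15]

MISSES = 2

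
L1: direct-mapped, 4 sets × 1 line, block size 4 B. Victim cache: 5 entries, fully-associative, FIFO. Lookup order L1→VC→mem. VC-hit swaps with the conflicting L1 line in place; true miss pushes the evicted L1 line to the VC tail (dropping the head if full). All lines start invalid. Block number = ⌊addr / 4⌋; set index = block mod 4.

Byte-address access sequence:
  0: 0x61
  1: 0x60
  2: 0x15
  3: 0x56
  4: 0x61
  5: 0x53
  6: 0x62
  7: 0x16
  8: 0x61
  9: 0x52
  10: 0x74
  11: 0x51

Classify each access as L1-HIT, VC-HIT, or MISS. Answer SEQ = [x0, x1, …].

SEQ = [MISS, L1-HIT, MISS, MISS, L1-HIT, MISS, VC-HIT, VC-HIT, L1-HIT, VC-HIT, MISS, L1-HIT]

0: 0x61 (blk 24, set 0) → MISS  vc=[]
1: 0x60 (blk 24, set 0) → L1-HIT  vc=[]
2: 0x15 (blk 5, set 1) → MISS  vc=[]
3: 0x56 (blk 21, set 1) → MISS  vc=[5]
4: 0x61 (blk 24, set 0) → L1-HIT  vc=[5]
5: 0x53 (blk 20, set 0) → MISS  vc=[5, 24]
6: 0x62 (blk 24, set 0) → VC-HIT  vc=[5, 20]
7: 0x16 (blk 5, set 1) → VC-HIT  vc=[21, 20]
8: 0x61 (blk 24, set 0) → L1-HIT  vc=[21, 20]
9: 0x52 (blk 20, set 0) → VC-HIT  vc=[21, 24]
10: 0x74 (blk 29, set 1) → MISS  vc=[21, 24, 5]
11: 0x51 (blk 20, set 0) → L1-HIT  vc=[21, 24, 5]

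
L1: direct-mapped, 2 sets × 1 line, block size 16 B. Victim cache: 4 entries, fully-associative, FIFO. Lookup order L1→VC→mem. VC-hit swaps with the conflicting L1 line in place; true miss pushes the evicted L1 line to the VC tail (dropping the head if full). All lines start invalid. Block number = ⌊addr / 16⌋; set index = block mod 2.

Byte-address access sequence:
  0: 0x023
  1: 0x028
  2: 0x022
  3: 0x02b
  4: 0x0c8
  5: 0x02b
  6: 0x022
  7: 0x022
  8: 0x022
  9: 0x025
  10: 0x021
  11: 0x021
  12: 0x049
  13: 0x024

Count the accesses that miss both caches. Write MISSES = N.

MISSES = 3

  [0] addr=0x23 blk=2 s=0: MISS | VC []
  [1] addr=0x28 blk=2 s=0: L1-HIT | VC []
  [2] addr=0x22 blk=2 s=0: L1-HIT | VC []
  [3] addr=0x2b blk=2 s=0: L1-HIT | VC []
  [4] addr=0xc8 blk=12 s=0: MISS | VC [2]
  [5] addr=0x2b blk=2 s=0: VC-HIT | VC [12]
  [6] addr=0x22 blk=2 s=0: L1-HIT | VC [12]
  [7] addr=0x22 blk=2 s=0: L1-HIT | VC [12]
  [8] addr=0x22 blk=2 s=0: L1-HIT | VC [12]
  [9] addr=0x25 blk=2 s=0: L1-HIT | VC [12]
  [10] addr=0x21 blk=2 s=0: L1-HIT | VC [12]
  [11] addr=0x21 blk=2 s=0: L1-HIT | VC [12]
  [12] addr=0x49 blk=4 s=0: MISS | VC [12, 2]
  [13] addr=0x24 blk=2 s=0: VC-HIT | VC [12, 4]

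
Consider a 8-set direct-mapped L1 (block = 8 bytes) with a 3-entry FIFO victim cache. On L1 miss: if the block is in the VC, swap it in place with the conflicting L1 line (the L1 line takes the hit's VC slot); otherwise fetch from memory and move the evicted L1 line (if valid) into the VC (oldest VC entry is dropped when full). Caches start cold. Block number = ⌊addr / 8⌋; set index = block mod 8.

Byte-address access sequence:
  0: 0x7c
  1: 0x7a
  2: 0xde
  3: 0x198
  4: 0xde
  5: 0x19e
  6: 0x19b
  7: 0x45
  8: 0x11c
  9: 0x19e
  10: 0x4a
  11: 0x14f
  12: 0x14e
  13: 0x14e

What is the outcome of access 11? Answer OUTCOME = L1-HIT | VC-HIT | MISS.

OUTCOME = MISS

0: 0x7c (blk 15, set 7) → MISS  vc=[]
1: 0x7a (blk 15, set 7) → L1-HIT  vc=[]
2: 0xde (blk 27, set 3) → MISS  vc=[]
3: 0x198 (blk 51, set 3) → MISS  vc=[27]
4: 0xde (blk 27, set 3) → VC-HIT  vc=[51]
5: 0x19e (blk 51, set 3) → VC-HIT  vc=[27]
6: 0x19b (blk 51, set 3) → L1-HIT  vc=[27]
7: 0x45 (blk 8, set 0) → MISS  vc=[27]
8: 0x11c (blk 35, set 3) → MISS  vc=[27, 51]
9: 0x19e (blk 51, set 3) → VC-HIT  vc=[27, 35]
10: 0x4a (blk 9, set 1) → MISS  vc=[27, 35]
11: 0x14f (blk 41, set 1) → MISS  vc=[27, 35, 9]
12: 0x14e (blk 41, set 1) → L1-HIT  vc=[27, 35, 9]
13: 0x14e (blk 41, set 1) → L1-HIT  vc=[27, 35, 9]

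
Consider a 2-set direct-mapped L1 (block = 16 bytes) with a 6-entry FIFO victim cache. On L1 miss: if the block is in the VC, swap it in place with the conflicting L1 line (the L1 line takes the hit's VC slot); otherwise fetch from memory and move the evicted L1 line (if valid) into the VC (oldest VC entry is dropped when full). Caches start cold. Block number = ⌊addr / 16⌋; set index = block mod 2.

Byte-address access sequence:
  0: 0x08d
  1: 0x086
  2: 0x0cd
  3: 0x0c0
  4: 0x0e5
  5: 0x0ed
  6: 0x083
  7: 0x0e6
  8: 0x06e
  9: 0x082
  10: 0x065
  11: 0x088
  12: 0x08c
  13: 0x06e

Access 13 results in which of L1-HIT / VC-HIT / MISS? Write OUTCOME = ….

0: 0x8d (blk 8, set 0) → MISS  vc=[]
1: 0x86 (blk 8, set 0) → L1-HIT  vc=[]
2: 0xcd (blk 12, set 0) → MISS  vc=[8]
3: 0xc0 (blk 12, set 0) → L1-HIT  vc=[8]
4: 0xe5 (blk 14, set 0) → MISS  vc=[8, 12]
5: 0xed (blk 14, set 0) → L1-HIT  vc=[8, 12]
6: 0x83 (blk 8, set 0) → VC-HIT  vc=[14, 12]
7: 0xe6 (blk 14, set 0) → VC-HIT  vc=[8, 12]
8: 0x6e (blk 6, set 0) → MISS  vc=[8, 12, 14]
9: 0x82 (blk 8, set 0) → VC-HIT  vc=[6, 12, 14]
10: 0x65 (blk 6, set 0) → VC-HIT  vc=[8, 12, 14]
11: 0x88 (blk 8, set 0) → VC-HIT  vc=[6, 12, 14]
12: 0x8c (blk 8, set 0) → L1-HIT  vc=[6, 12, 14]
13: 0x6e (blk 6, set 0) → VC-HIT  vc=[8, 12, 14]

OUTCOME = VC-HIT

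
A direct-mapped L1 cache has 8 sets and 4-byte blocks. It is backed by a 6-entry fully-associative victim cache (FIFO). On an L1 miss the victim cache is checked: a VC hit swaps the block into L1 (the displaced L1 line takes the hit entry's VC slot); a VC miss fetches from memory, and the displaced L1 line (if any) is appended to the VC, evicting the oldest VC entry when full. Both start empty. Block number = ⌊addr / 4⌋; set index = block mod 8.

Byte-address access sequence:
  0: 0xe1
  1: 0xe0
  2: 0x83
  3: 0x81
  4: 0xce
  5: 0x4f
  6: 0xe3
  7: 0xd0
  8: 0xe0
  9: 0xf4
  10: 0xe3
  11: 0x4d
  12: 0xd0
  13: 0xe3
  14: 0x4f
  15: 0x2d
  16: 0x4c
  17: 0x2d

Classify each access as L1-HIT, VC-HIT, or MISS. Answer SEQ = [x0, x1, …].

SEQ = [MISS, L1-HIT, MISS, L1-HIT, MISS, MISS, VC-HIT, MISS, L1-HIT, MISS, L1-HIT, L1-HIT, L1-HIT, L1-HIT, L1-HIT, MISS, VC-HIT, VC-HIT]

0: 0xe1 (blk 56, set 0) → MISS  vc=[]
1: 0xe0 (blk 56, set 0) → L1-HIT  vc=[]
2: 0x83 (blk 32, set 0) → MISS  vc=[56]
3: 0x81 (blk 32, set 0) → L1-HIT  vc=[56]
4: 0xce (blk 51, set 3) → MISS  vc=[56]
5: 0x4f (blk 19, set 3) → MISS  vc=[56, 51]
6: 0xe3 (blk 56, set 0) → VC-HIT  vc=[32, 51]
7: 0xd0 (blk 52, set 4) → MISS  vc=[32, 51]
8: 0xe0 (blk 56, set 0) → L1-HIT  vc=[32, 51]
9: 0xf4 (blk 61, set 5) → MISS  vc=[32, 51]
10: 0xe3 (blk 56, set 0) → L1-HIT  vc=[32, 51]
11: 0x4d (blk 19, set 3) → L1-HIT  vc=[32, 51]
12: 0xd0 (blk 52, set 4) → L1-HIT  vc=[32, 51]
13: 0xe3 (blk 56, set 0) → L1-HIT  vc=[32, 51]
14: 0x4f (blk 19, set 3) → L1-HIT  vc=[32, 51]
15: 0x2d (blk 11, set 3) → MISS  vc=[32, 51, 19]
16: 0x4c (blk 19, set 3) → VC-HIT  vc=[32, 51, 11]
17: 0x2d (blk 11, set 3) → VC-HIT  vc=[32, 51, 19]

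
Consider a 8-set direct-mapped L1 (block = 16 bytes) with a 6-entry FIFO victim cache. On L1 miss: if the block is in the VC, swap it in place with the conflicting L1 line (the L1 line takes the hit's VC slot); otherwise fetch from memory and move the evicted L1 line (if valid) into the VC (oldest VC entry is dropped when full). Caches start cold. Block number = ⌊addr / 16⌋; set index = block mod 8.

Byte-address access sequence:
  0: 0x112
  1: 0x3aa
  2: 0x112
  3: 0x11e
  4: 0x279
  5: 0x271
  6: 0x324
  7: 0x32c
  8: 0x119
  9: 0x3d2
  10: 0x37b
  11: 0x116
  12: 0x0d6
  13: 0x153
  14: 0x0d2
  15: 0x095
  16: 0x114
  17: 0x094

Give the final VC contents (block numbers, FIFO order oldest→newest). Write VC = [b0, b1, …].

VC = [58, 39, 61, 21, 17]

  [0] addr=0x112 blk=17 s=1: MISS | VC []
  [1] addr=0x3aa blk=58 s=2: MISS | VC []
  [2] addr=0x112 blk=17 s=1: L1-HIT | VC []
  [3] addr=0x11e blk=17 s=1: L1-HIT | VC []
  [4] addr=0x279 blk=39 s=7: MISS | VC []
  [5] addr=0x271 blk=39 s=7: L1-HIT | VC []
  [6] addr=0x324 blk=50 s=2: MISS | VC [58]
  [7] addr=0x32c blk=50 s=2: L1-HIT | VC [58]
  [8] addr=0x119 blk=17 s=1: L1-HIT | VC [58]
  [9] addr=0x3d2 blk=61 s=5: MISS | VC [58]
  [10] addr=0x37b blk=55 s=7: MISS | VC [58, 39]
  [11] addr=0x116 blk=17 s=1: L1-HIT | VC [58, 39]
  [12] addr=0xd6 blk=13 s=5: MISS | VC [58, 39, 61]
  [13] addr=0x153 blk=21 s=5: MISS | VC [58, 39, 61, 13]
  [14] addr=0xd2 blk=13 s=5: VC-HIT | VC [58, 39, 61, 21]
  [15] addr=0x95 blk=9 s=1: MISS | VC [58, 39, 61, 21, 17]
  [16] addr=0x114 blk=17 s=1: VC-HIT | VC [58, 39, 61, 21, 9]
  [17] addr=0x94 blk=9 s=1: VC-HIT | VC [58, 39, 61, 21, 17]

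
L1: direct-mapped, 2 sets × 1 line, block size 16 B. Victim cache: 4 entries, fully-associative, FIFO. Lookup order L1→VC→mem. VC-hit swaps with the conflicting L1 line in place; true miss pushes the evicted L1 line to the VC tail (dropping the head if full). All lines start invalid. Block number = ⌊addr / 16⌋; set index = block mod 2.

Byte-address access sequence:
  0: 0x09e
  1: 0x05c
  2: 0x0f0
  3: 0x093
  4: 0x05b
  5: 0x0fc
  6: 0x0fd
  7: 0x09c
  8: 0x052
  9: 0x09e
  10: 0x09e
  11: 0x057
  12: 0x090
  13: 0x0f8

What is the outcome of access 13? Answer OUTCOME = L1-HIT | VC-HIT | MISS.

OUTCOME = VC-HIT

  [0] addr=0x9e blk=9 s=1: MISS | VC []
  [1] addr=0x5c blk=5 s=1: MISS | VC [9]
  [2] addr=0xf0 blk=15 s=1: MISS | VC [9, 5]
  [3] addr=0x93 blk=9 s=1: VC-HIT | VC [15, 5]
  [4] addr=0x5b blk=5 s=1: VC-HIT | VC [15, 9]
  [5] addr=0xfc blk=15 s=1: VC-HIT | VC [5, 9]
  [6] addr=0xfd blk=15 s=1: L1-HIT | VC [5, 9]
  [7] addr=0x9c blk=9 s=1: VC-HIT | VC [5, 15]
  [8] addr=0x52 blk=5 s=1: VC-HIT | VC [9, 15]
  [9] addr=0x9e blk=9 s=1: VC-HIT | VC [5, 15]
  [10] addr=0x9e blk=9 s=1: L1-HIT | VC [5, 15]
  [11] addr=0x57 blk=5 s=1: VC-HIT | VC [9, 15]
  [12] addr=0x90 blk=9 s=1: VC-HIT | VC [5, 15]
  [13] addr=0xf8 blk=15 s=1: VC-HIT | VC [5, 9]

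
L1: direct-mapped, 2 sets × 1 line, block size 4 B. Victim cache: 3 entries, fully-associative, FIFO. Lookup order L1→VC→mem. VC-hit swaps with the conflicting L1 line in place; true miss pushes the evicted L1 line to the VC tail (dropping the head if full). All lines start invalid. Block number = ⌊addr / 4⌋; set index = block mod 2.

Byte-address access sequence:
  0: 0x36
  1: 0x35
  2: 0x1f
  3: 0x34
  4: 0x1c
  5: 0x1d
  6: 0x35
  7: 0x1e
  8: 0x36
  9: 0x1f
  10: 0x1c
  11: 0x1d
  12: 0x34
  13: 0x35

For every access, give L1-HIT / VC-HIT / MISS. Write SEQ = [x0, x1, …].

SEQ = [MISS, L1-HIT, MISS, VC-HIT, VC-HIT, L1-HIT, VC-HIT, VC-HIT, VC-HIT, VC-HIT, L1-HIT, L1-HIT, VC-HIT, L1-HIT]

0: 0x36 (blk 13, set 1) → MISS  vc=[]
1: 0x35 (blk 13, set 1) → L1-HIT  vc=[]
2: 0x1f (blk 7, set 1) → MISS  vc=[13]
3: 0x34 (blk 13, set 1) → VC-HIT  vc=[7]
4: 0x1c (blk 7, set 1) → VC-HIT  vc=[13]
5: 0x1d (blk 7, set 1) → L1-HIT  vc=[13]
6: 0x35 (blk 13, set 1) → VC-HIT  vc=[7]
7: 0x1e (blk 7, set 1) → VC-HIT  vc=[13]
8: 0x36 (blk 13, set 1) → VC-HIT  vc=[7]
9: 0x1f (blk 7, set 1) → VC-HIT  vc=[13]
10: 0x1c (blk 7, set 1) → L1-HIT  vc=[13]
11: 0x1d (blk 7, set 1) → L1-HIT  vc=[13]
12: 0x34 (blk 13, set 1) → VC-HIT  vc=[7]
13: 0x35 (blk 13, set 1) → L1-HIT  vc=[7]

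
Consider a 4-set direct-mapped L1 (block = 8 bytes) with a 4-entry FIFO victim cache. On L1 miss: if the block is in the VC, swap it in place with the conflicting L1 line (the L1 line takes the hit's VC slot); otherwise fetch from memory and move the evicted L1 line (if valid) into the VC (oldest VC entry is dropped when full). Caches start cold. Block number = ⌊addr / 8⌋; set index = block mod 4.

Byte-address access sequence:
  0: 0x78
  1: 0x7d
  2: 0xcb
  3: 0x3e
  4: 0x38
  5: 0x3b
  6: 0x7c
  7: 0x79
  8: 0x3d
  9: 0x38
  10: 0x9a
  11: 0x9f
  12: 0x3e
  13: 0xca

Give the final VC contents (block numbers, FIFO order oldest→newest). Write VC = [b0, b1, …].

  [0] addr=0x78 blk=15 s=3: MISS | VC []
  [1] addr=0x7d blk=15 s=3: L1-HIT | VC []
  [2] addr=0xcb blk=25 s=1: MISS | VC []
  [3] addr=0x3e blk=7 s=3: MISS | VC [15]
  [4] addr=0x38 blk=7 s=3: L1-HIT | VC [15]
  [5] addr=0x3b blk=7 s=3: L1-HIT | VC [15]
  [6] addr=0x7c blk=15 s=3: VC-HIT | VC [7]
  [7] addr=0x79 blk=15 s=3: L1-HIT | VC [7]
  [8] addr=0x3d blk=7 s=3: VC-HIT | VC [15]
  [9] addr=0x38 blk=7 s=3: L1-HIT | VC [15]
  [10] addr=0x9a blk=19 s=3: MISS | VC [15, 7]
  [11] addr=0x9f blk=19 s=3: L1-HIT | VC [15, 7]
  [12] addr=0x3e blk=7 s=3: VC-HIT | VC [15, 19]
  [13] addr=0xca blk=25 s=1: L1-HIT | VC [15, 19]

VC = [15, 19]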